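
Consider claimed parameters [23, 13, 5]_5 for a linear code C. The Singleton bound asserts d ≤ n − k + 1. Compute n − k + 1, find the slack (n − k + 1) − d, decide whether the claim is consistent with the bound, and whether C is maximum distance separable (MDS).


Singleton RHS = n − k + 1 = 11, slack = 6, bound satisfied, not MDS.

Singleton bound: d ≤ n − k + 1.
Here n = 23, k = 13, so n − k + 1 = 11.
Given d = 5, check d ≤ 11: YES.
Slack = (n − k + 1) − d = 6.
The code is NOT MDS (slack = 6 > 0).
Description: the claimed parameters are [23, 13, 5]_5; such a code would be non-MDS.


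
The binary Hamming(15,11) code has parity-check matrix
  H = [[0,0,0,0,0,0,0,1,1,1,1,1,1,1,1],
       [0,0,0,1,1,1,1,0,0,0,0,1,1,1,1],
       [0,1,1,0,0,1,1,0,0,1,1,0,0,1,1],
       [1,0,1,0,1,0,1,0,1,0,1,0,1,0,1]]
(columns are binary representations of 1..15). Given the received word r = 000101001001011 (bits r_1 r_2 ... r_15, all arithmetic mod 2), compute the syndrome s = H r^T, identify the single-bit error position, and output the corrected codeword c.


s = (0, 1, 1, 0)^T, error position = 6, corrected codeword c = 000100001001011

Compute s = H r^T mod 2 one row at a time:
  s_1 = 0 + 1 + 0 + 0 + 1 + 0 + 1 + 1 = 4 ≡ 0 (mod 2).
  s_2 = 1 + 0 + 1 + 0 + 1 + 0 + 1 + 1 = 5 ≡ 1 (mod 2).
  s_3 = 0 + 0 + 1 + 0 + 0 + 0 + 1 + 1 = 3 ≡ 1 (mod 2).
  s_4 = 0 + 0 + 0 + 0 + 1 + 0 + 0 + 1 = 2 ≡ 0 (mod 2).
s = (0, 1, 1, 0)^T — this equals column 6 of H (binary 0110), so error is at position 6.
Correct: flip bit 6 of r = 000101001001011 to get c = 000100001001011.


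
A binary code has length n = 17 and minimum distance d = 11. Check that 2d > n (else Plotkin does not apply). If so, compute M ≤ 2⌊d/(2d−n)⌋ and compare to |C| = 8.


Plotkin bound M ≤ 4; given |C| = 8 > bound (violated).

Check applicability: 2d = 22, n = 17.
2d − n = 5 > 0, so Plotkin applies.
Compute d/(2d−n) = 11/5 ≈ 2.2000.
⌊d/(2d−n)⌋ = 2.
Plotkin bound: M ≤ 2·2 = 4.
Given |C| = 8, check: VIOLATED.
This |C| is above the Plotkin bound, so no binary code with n = 17, d = 11 and 8 codewords exists.


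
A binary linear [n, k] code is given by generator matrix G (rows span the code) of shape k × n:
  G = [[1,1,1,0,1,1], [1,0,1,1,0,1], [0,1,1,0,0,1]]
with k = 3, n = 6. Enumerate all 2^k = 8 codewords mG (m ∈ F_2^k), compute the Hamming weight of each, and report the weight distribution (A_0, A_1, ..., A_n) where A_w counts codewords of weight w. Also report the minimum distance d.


Weight distribution: A_0 = 1, A_2 = 1, A_3 = 3, A_4 = 2, A_5 = 1. Minimum distance d = 2.

Enumerate all 2^3 = 8 messages m ∈ F_2^3.
For each, compute codeword c = mG in F_2^6, then tally its weight.
  m = 000 → c = 000000, weight = 0.
  m = 100 → c = 111011, weight = 5.
  m = 010 → c = 101101, weight = 4.
  m = 110 → c = 010110, weight = 3.
  m = 001 → c = 011001, weight = 3.
  m = 101 → c = 100010, weight = 2.
  m = 011 → c = 110100, weight = 3.
  m = 111 → c = 001111, weight = 4.
Tally weights:
  weight 0: 1 codewords.
  weight 2: 1 codewords.
  weight 3: 3 codewords.
  weight 4: 2 codewords.
  weight 5: 1 codewords.
Minimum distance d = smallest w > 0 with A_w > 0 = 2.
Sanity: Σ A_w = 8 = 2^3 = 8 ✓.


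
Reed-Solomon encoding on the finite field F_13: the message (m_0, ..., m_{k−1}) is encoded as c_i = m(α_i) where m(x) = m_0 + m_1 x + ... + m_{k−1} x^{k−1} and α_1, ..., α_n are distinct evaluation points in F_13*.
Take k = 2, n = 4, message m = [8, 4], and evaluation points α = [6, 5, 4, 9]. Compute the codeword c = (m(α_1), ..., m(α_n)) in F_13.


c = [6, 2, 11, 5]

Message polynomial: m(x) = 8 + 4·x (mod 13).
For each evaluation point α_i, compute m(α_i) mod 13:
  α_1 = 6: Horner steps 4 → 6, so m(6) = 6.
  α_2 = 5: Horner steps 4 → 2, so m(5) = 2.
  α_3 = 4: Horner steps 4 → 11, so m(4) = 11.
  α_4 = 9: Horner steps 4 → 5, so m(9) = 5.
Codeword c = [6, 2, 11, 5] ∈ F_13^4.


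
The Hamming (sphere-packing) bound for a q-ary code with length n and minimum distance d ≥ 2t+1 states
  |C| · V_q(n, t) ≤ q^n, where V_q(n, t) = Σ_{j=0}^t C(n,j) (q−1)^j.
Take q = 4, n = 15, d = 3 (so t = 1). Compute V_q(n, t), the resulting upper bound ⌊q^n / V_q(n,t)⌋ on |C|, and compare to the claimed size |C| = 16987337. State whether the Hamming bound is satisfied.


V_q(n, t) = 46, q^n = 1073741824, Hamming bound = 23342213, |C| = 16987337 ≤ bound (satisfied).

Step 1: Compute V_q(n, t) = Σ_{j=0}^1 C(n, j) (q−1)^j.
  j = 0: C(15,0)·(3)^0 = 1·1 = 1.
  j = 1: C(15,1)·(3)^1 = 15·3 = 45.
  V_q(n, t) = 1 + 45 = 46.
Step 2: q^n = 4^15 = 1073741824.
Step 3: Hamming bound ⌊q^n / V_q(n,t)⌋ = ⌊1073741824/46⌋ = 23342213.
Step 4: Compare |C| = 16987337 to 23342213: satisfied.
The claimed |C| lies below the Hamming bound.


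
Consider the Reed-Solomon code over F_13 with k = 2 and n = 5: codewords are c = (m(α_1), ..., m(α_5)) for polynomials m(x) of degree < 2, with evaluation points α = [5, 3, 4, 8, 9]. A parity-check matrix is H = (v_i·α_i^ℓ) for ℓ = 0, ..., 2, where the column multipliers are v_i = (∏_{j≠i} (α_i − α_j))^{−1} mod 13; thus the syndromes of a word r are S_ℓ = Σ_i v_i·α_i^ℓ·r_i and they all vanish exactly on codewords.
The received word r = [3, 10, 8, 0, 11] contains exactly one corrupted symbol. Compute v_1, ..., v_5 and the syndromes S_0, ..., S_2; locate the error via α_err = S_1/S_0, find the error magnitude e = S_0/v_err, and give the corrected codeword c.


S = (8, 1, 5), error at position 1, error magnitude e = 10, c = [6, 10, 8, 0, 11].

Step 1: column multipliers v_i = (∏_{j≠i}(α_i − α_j))^{−1} mod 13.
  i = 1 (α = 5): (5−3)(5−4)(5−8)(5−9) = 2·1·(−3)·(−4) = 24 ≡ 11, so v_1 = 11^{−1} = 6 (mod 13).
  i = 2 (α = 3): (3−5)(3−4)(3−8)(3−9) = (−2)·(−1)·(−5)·(−6) = 60 ≡ 8, so v_2 = 8^{−1} = 5 (mod 13).
  i = 3 (α = 4): (4−5)(4−3)(4−8)(4−9) = (−1)·1·(−4)·(−5) = −20 ≡ 6, so v_3 = 6^{−1} = 11 (mod 13).
  i = 4 (α = 8): (8−5)(8−3)(8−4)(8−9) = 3·5·4·(−1) = −60 ≡ 5, so v_4 = 5^{−1} = 8 (mod 13).
  i = 5 (α = 9): (9−5)(9−3)(9−4)(9−8) = 4·6·5·1 = 120 ≡ 3, so v_5 = 3^{−1} = 9 (mod 13).
  v = [6, 5, 11, 8, 9].
Step 2: syndromes of r = [3, 10, 8, 0, 11] (all sums mod 13).
  S_0 = Σ v_i r_i = 6·3 + 5·10 + 11·8 + 8·0 + 9·11 = 255 ≡ 8.
  S_1 = Σ v_i α_i r_i = 6·5·3 + 5·3·10 + 11·4·8 + 8·8·0 + 9·9·11 = 1483 ≡ 1.
  α_i^2 mod 13 = [12, 9, 3, 12, 3].
  S_2 = Σ v_i α_i^2 r_i = 6·12·3 + 5·9·10 + 11·3·8 + 8·12·0 + 9·3·11 = 1227 ≡ 5.
  S = (8, 1, 5) ≠ 0, so r is not a codeword (an error is present).
Step 3: locate the error. For a single error e at position i, S_ℓ = v_i·e·α_i^ℓ, so α_err = S_1/S_0.
  S_0^{−1} = 8^{−1} = 5 (mod 13), so α_err = 1·5 = 5 ≡ 5 = α_1. Error position i = 1.
  Consistency check: S_2/S_1 = 5·1 = 5 ≡ 5 = α_err ✓ (single-error assumption holds).
Step 4: error magnitude e = S_0/v_1 = S_0·∏_{j≠1}(α_1 − α_j) = 8·11 = 88 ≡ 10 (mod 13).
Step 5: correct position 1: c_1 = r_1 − e = 3 − 10 ≡ 6 (mod 13). Hence c = [6, 10, 8, 0, 11].
  Check: interpolating c through the α_i gives m(x) = 3 + 11·x (degree < 2) with m(α_i) = c_i for every i, so c is indeed a codeword.


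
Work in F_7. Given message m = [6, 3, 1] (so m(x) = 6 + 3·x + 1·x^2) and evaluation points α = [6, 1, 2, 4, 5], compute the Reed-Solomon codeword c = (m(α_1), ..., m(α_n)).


c = [4, 3, 2, 6, 4]

Message polynomial: m(x) = 6 + 3·x + 1·x^2 (mod 7).
For each evaluation point α_i, compute m(α_i) mod 7:
  α_1 = 6: Horner steps 1 → 2 → 4, so m(6) = 4.
  α_2 = 1: Horner steps 1 → 4 → 3, so m(1) = 3.
  α_3 = 2: Horner steps 1 → 5 → 2, so m(2) = 2.
  α_4 = 4: Horner steps 1 → 0 → 6, so m(4) = 6.
  α_5 = 5: Horner steps 1 → 1 → 4, so m(5) = 4.
Codeword c = [4, 3, 2, 6, 4] ∈ F_7^5.


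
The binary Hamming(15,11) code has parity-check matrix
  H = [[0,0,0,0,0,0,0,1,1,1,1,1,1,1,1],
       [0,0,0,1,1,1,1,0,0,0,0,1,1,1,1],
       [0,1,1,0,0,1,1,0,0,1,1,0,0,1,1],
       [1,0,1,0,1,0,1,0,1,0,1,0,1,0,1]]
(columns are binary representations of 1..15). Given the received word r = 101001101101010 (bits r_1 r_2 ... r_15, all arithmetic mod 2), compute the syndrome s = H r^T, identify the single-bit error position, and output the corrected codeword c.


s = (0, 0, 1, 0)^T, error position = 2, corrected codeword c = 111001101101010

Compute s = H r^T mod 2 one row at a time:
  s_1 = 0 + 1 + 1 + 0 + 1 + 0 + 1 + 0 = 4 ≡ 0 (mod 2).
  s_2 = 0 + 0 + 1 + 1 + 1 + 0 + 1 + 0 = 4 ≡ 0 (mod 2).
  s_3 = 0 + 1 + 1 + 1 + 1 + 0 + 1 + 0 = 5 ≡ 1 (mod 2).
  s_4 = 1 + 1 + 0 + 1 + 1 + 0 + 0 + 0 = 4 ≡ 0 (mod 2).
s = (0, 0, 1, 0)^T — this equals column 2 of H (binary 0010), so error is at position 2.
Correct: flip bit 2 of r = 101001101101010 to get c = 111001101101010.


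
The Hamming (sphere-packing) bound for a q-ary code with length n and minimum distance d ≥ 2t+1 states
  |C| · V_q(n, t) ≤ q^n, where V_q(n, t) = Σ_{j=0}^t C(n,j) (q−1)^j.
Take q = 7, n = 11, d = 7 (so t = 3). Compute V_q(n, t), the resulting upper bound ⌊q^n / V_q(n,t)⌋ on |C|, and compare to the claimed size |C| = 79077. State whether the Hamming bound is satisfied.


V_q(n, t) = 37687, q^n = 1977326743, Hamming bound = 52467, |C| = 79077 > bound (violated).

Step 1: Compute V_q(n, t) = Σ_{j=0}^3 C(n, j) (q−1)^j.
  j = 0: C(11,0)·(6)^0 = 1·1 = 1.
  j = 1: C(11,1)·(6)^1 = 11·6 = 66.
  j = 2: C(11,2)·(6)^2 = 55·36 = 1980.
  j = 3: C(11,3)·(6)^3 = 165·216 = 35640.
  V_q(n, t) = 1 + 66 + 1980 + 35640 = 37687.
Step 2: q^n = 7^11 = 1977326743.
Step 3: Hamming bound ⌊q^n / V_q(n,t)⌋ = ⌊1977326743/37687⌋ = 52467.
Step 4: Compare |C| = 79077 to 52467: violated.
The claimed |C| lies above the Hamming bound, so no 7-ary code of length 11 with d ≥ 7 can have 79077 codewords.


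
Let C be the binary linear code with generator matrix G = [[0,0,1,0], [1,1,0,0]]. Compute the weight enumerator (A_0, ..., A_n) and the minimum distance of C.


Weight distribution: A_0 = 1, A_1 = 1, A_2 = 1, A_3 = 1. Minimum distance d = 1.

Enumerate all 2^2 = 4 messages m ∈ F_2^2.
For each, compute codeword c = mG in F_2^4, then tally its weight.
  m = 00 → c = 0000, weight = 0.
  m = 10 → c = 0010, weight = 1.
  m = 01 → c = 1100, weight = 2.
  m = 11 → c = 1110, weight = 3.
Tally weights:
  weight 0: 1 codewords.
  weight 1: 1 codewords.
  weight 2: 1 codewords.
  weight 3: 1 codewords.
Minimum distance d = smallest w > 0 with A_w > 0 = 1.
Sanity: Σ A_w = 4 = 2^2 = 4 ✓.


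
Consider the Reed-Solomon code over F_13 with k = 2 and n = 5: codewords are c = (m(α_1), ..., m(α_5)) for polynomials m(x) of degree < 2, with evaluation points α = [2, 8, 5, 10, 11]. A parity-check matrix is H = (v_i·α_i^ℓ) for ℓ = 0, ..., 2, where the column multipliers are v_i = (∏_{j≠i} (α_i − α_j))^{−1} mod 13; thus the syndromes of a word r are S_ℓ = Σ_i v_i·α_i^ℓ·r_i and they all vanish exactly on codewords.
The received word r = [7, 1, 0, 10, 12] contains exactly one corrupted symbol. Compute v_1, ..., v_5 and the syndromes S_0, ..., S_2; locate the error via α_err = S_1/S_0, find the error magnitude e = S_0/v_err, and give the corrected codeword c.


S = (2, 3, 11), error at position 2, error magnitude e = 8, c = [7, 6, 0, 10, 12].

Step 1: column multipliers v_i = (∏_{j≠i}(α_i − α_j))^{−1} mod 13.
  i = 1 (α = 2): (2−8)(2−5)(2−10)(2−11) = (−6)·(−3)·(−8)·(−9) = 1296 ≡ 9, so v_1 = 9^{−1} = 3 (mod 13).
  i = 2 (α = 8): (8−2)(8−5)(8−10)(8−11) = 6·3·(−2)·(−3) = 108 ≡ 4, so v_2 = 4^{−1} = 10 (mod 13).
  i = 3 (α = 5): (5−2)(5−8)(5−10)(5−11) = 3·(−3)·(−5)·(−6) = −270 ≡ 3, so v_3 = 3^{−1} = 9 (mod 13).
  i = 4 (α = 10): (10−2)(10−8)(10−5)(10−11) = 8·2·5·(−1) = −80 ≡ 11, so v_4 = 11^{−1} = 6 (mod 13).
  i = 5 (α = 11): (11−2)(11−8)(11−5)(11−10) = 9·3·6·1 = 162 ≡ 6, so v_5 = 6^{−1} = 11 (mod 13).
  v = [3, 10, 9, 6, 11].
Step 2: syndromes of r = [7, 1, 0, 10, 12] (all sums mod 13).
  S_0 = Σ v_i r_i = 3·7 + 10·1 + 9·0 + 6·10 + 11·12 = 223 ≡ 2.
  S_1 = Σ v_i α_i r_i = 3·2·7 + 10·8·1 + 9·5·0 + 6·10·10 + 11·11·12 = 2174 ≡ 3.
  α_i^2 mod 13 = [4, 12, 12, 9, 4].
  S_2 = Σ v_i α_i^2 r_i = 3·4·7 + 10·12·1 + 9·12·0 + 6·9·10 + 11·4·12 = 1272 ≡ 11.
  S = (2, 3, 11) ≠ 0, so r is not a codeword (an error is present).
Step 3: locate the error. For a single error e at position i, S_ℓ = v_i·e·α_i^ℓ, so α_err = S_1/S_0.
  S_0^{−1} = 2^{−1} = 7 (mod 13), so α_err = 3·7 = 21 ≡ 8 = α_2. Error position i = 2.
  Consistency check: S_2/S_1 = 11·9 = 99 ≡ 8 = α_err ✓ (single-error assumption holds).
Step 4: error magnitude e = S_0/v_2 = S_0·∏_{j≠2}(α_2 − α_j) = 2·4 = 8 ≡ 8 (mod 13).
Step 5: correct position 2: c_2 = r_2 − e = 1 − 8 ≡ 6 (mod 13). Hence c = [7, 6, 0, 10, 12].
  Check: interpolating c through the α_i gives m(x) = 3 + 2·x (degree < 2) with m(α_i) = c_i for every i, so c is indeed a codeword.


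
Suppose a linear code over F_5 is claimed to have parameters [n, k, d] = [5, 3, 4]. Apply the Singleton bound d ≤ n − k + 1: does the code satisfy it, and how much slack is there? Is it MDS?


Singleton RHS = n − k + 1 = 3, slack = -1, bound violated (no such code; not MDS).

Singleton bound: d ≤ n − k + 1.
Here n = 5, k = 3, so n − k + 1 = 3.
Given d = 4, check d ≤ 3: NO.
Slack = (n − k + 1) − d = -1.
The slack is negative: d = 4 exceeds n − k + 1 = 3 by 1, so the Singleton bound is violated and no linear [5, 3, 4]_5 code can exist. In particular it is not MDS (MDS requires d = n − k + 1 exactly).
Description: the claimed parameters are [5, 3, 4]_5; such a code would be impossible (violates the Singleton bound).


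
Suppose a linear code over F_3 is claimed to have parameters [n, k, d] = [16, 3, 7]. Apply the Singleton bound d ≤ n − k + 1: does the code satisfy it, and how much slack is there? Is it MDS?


Singleton RHS = n − k + 1 = 14, slack = 7, bound satisfied, not MDS.

Singleton bound: d ≤ n − k + 1.
Here n = 16, k = 3, so n − k + 1 = 14.
Given d = 7, check d ≤ 14: YES.
Slack = (n − k + 1) − d = 7.
The code is NOT MDS (slack = 7 > 0).
Description: the claimed parameters are [16, 3, 7]_3; such a code would be non-MDS.


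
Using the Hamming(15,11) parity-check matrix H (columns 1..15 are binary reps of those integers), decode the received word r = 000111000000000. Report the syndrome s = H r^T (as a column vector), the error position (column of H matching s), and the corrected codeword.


s = (0, 1, 1, 1)^T, error position = 7, corrected codeword c = 000111100000000

Compute s = H r^T mod 2 one row at a time:
  s_1 = 0 + 0 + 0 + 0 + 0 + 0 + 0 + 0 = 0 ≡ 0 (mod 2).
  s_2 = 1 + 1 + 1 + 0 + 0 + 0 + 0 + 0 = 3 ≡ 1 (mod 2).
  s_3 = 0 + 0 + 1 + 0 + 0 + 0 + 0 + 0 = 1 ≡ 1 (mod 2).
  s_4 = 0 + 0 + 1 + 0 + 0 + 0 + 0 + 0 = 1 ≡ 1 (mod 2).
s = (0, 1, 1, 1)^T — this equals column 7 of H (binary 0111), so error is at position 7.
Correct: flip bit 7 of r = 000111000000000 to get c = 000111100000000.


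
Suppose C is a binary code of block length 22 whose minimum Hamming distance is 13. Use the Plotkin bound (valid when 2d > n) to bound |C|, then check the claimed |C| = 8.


Plotkin bound M ≤ 6; given |C| = 8 > bound (violated).

Check applicability: 2d = 26, n = 22.
2d − n = 4 > 0, so Plotkin applies.
Compute d/(2d−n) = 13/4 ≈ 3.2500.
⌊d/(2d−n)⌋ = 3.
Plotkin bound: M ≤ 2·3 = 6.
Given |C| = 8, check: VIOLATED.
This |C| is above the Plotkin bound, so no binary code with n = 22, d = 13 and 8 codewords exists.


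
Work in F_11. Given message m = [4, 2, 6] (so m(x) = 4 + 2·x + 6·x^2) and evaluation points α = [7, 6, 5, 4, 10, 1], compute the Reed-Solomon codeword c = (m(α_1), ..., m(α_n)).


c = [4, 1, 10, 9, 8, 1]

Message polynomial: m(x) = 4 + 2·x + 6·x^2 (mod 11).
For each evaluation point α_i, compute m(α_i) mod 11:
  α_1 = 7: Horner steps 6 → 0 → 4, so m(7) = 4.
  α_2 = 6: Horner steps 6 → 5 → 1, so m(6) = 1.
  α_3 = 5: Horner steps 6 → 10 → 10, so m(5) = 10.
  α_4 = 4: Horner steps 6 → 4 → 9, so m(4) = 9.
  α_5 = 10: Horner steps 6 → 7 → 8, so m(10) = 8.
  α_6 = 1: Horner steps 6 → 8 → 1, so m(1) = 1.
Codeword c = [4, 1, 10, 9, 8, 1] ∈ F_11^6.


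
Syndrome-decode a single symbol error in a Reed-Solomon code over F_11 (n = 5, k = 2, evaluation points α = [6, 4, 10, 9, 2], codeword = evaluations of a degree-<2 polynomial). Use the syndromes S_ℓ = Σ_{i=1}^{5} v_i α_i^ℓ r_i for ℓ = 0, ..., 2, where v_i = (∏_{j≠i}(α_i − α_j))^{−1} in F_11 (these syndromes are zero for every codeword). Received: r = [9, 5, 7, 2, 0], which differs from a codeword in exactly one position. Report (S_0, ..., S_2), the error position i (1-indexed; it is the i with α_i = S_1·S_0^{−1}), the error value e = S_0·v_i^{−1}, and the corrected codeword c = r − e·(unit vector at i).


S = (6, 2, 8), error at position 2, error magnitude e = 6, c = [9, 10, 7, 2, 0].

Step 1: column multipliers v_i = (∏_{j≠i}(α_i − α_j))^{−1} mod 11.
  i = 1 (α = 6): (6−4)(6−10)(6−9)(6−2) = 2·(−4)·(−3)·4 = 96 ≡ 8, so v_1 = 8^{−1} = 7 (mod 11).
  i = 2 (α = 4): (4−6)(4−10)(4−9)(4−2) = (−2)·(−6)·(−5)·2 = −120 ≡ 1, so v_2 = 1^{−1} = 1 (mod 11).
  i = 3 (α = 10): (10−6)(10−4)(10−9)(10−2) = 4·6·1·8 = 192 ≡ 5, so v_3 = 5^{−1} = 9 (mod 11).
  i = 4 (α = 9): (9−6)(9−4)(9−10)(9−2) = 3·5·(−1)·7 = −105 ≡ 5, so v_4 = 5^{−1} = 9 (mod 11).
  i = 5 (α = 2): (2−6)(2−4)(2−10)(2−9) = (−4)·(−2)·(−8)·(−7) = 448 ≡ 8, so v_5 = 8^{−1} = 7 (mod 11).
  v = [7, 1, 9, 9, 7].
Step 2: syndromes of r = [9, 5, 7, 2, 0] (all sums mod 11).
  S_0 = Σ v_i r_i = 7·9 + 1·5 + 9·7 + 9·2 + 7·0 = 149 ≡ 6.
  S_1 = Σ v_i α_i r_i = 7·6·9 + 1·4·5 + 9·10·7 + 9·9·2 + 7·2·0 = 1190 ≡ 2.
  α_i^2 mod 11 = [3, 5, 1, 4, 4].
  S_2 = Σ v_i α_i^2 r_i = 7·3·9 + 1·5·5 + 9·1·7 + 9·4·2 + 7·4·0 = 349 ≡ 8.
  S = (6, 2, 8) ≠ 0, so r is not a codeword (an error is present).
Step 3: locate the error. For a single error e at position i, S_ℓ = v_i·e·α_i^ℓ, so α_err = S_1/S_0.
  S_0^{−1} = 6^{−1} = 2 (mod 11), so α_err = 2·2 = 4 ≡ 4 = α_2. Error position i = 2.
  Consistency check: S_2/S_1 = 8·6 = 48 ≡ 4 = α_err ✓ (single-error assumption holds).
Step 4: error magnitude e = S_0/v_2 = S_0·∏_{j≠2}(α_2 − α_j) = 6·1 = 6 ≡ 6 (mod 11).
Step 5: correct position 2: c_2 = r_2 − e = 5 − 6 ≡ 10 (mod 11). Hence c = [9, 10, 7, 2, 0].
  Check: interpolating c through the α_i gives m(x) = 1 + 5·x (degree < 2) with m(α_i) = c_i for every i, so c is indeed a codeword.


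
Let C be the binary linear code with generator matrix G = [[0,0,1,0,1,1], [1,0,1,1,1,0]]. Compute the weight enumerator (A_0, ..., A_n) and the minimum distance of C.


Weight distribution: A_0 = 1, A_3 = 2, A_4 = 1. Minimum distance d = 3.

Enumerate all 2^2 = 4 messages m ∈ F_2^2.
For each, compute codeword c = mG in F_2^6, then tally its weight.
  m = 00 → c = 000000, weight = 0.
  m = 10 → c = 001011, weight = 3.
  m = 01 → c = 101110, weight = 4.
  m = 11 → c = 100101, weight = 3.
Tally weights:
  weight 0: 1 codewords.
  weight 3: 2 codewords.
  weight 4: 1 codewords.
Minimum distance d = smallest w > 0 with A_w > 0 = 3.
Sanity: Σ A_w = 4 = 2^2 = 4 ✓.


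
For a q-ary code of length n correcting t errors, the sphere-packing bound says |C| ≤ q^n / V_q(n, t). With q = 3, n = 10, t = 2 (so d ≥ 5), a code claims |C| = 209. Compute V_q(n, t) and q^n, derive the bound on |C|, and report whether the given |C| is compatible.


V_q(n, t) = 201, q^n = 59049, Hamming bound = 293, |C| = 209 ≤ bound (satisfied).

Step 1: Compute V_q(n, t) = Σ_{j=0}^2 C(n, j) (q−1)^j.
  j = 0: C(10,0)·(2)^0 = 1·1 = 1.
  j = 1: C(10,1)·(2)^1 = 10·2 = 20.
  j = 2: C(10,2)·(2)^2 = 45·4 = 180.
  V_q(n, t) = 1 + 20 + 180 = 201.
Step 2: q^n = 3^10 = 59049.
Step 3: Hamming bound ⌊q^n / V_q(n,t)⌋ = ⌊59049/201⌋ = 293.
Step 4: Compare |C| = 209 to 293: satisfied.
The claimed |C| lies below the Hamming bound.


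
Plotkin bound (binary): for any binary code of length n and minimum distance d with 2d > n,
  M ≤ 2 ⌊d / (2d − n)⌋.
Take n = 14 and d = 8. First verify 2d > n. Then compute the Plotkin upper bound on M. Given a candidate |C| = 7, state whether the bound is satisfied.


Plotkin bound M ≤ 8; given |C| = 7 ≤ bound (satisfied).

Check applicability: 2d = 16, n = 14.
2d − n = 2 > 0, so Plotkin applies.
Compute d/(2d−n) = 8/2 ≈ 4.0000.
⌊d/(2d−n)⌋ = 4.
Plotkin bound: M ≤ 2·4 = 8.
Given |C| = 7, check: satisfied.
This |C| is below the Plotkin bound.


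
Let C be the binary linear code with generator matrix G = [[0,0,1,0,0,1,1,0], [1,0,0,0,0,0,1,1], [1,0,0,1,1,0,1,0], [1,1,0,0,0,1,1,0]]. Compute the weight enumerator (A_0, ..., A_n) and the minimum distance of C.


Weight distribution: A_0 = 1, A_3 = 5, A_4 = 5, A_5 = 2, A_6 = 2, A_7 = 1. Minimum distance d = 3.

Enumerate all 2^4 = 16 messages m ∈ F_2^4.
For each, compute codeword c = mG in F_2^8, then tally its weight.
  m = 0000 → c = 00000000, weight = 0.
  m = 1000 → c = 00100110, weight = 3.
  m = 0100 → c = 10000011, weight = 3.
  m = 1100 → c = 10100101, weight = 4.
  m = 0010 → c = 10011010, weight = 4.
  m = 1010 → c = 10111100, weight = 5.
  m = 0110 → c = 00011001, weight = 3.
  m = 1110 → c = 00111111, weight = 6.
  m = 0001 → c = 11000110, weight = 4.
  m = 1001 → c = 11100000, weight = 3.
  m = 0101 → c = 01000101, weight = 3.
  m = 1101 → c = 01100011, weight = 4.
  m = 0011 → c = 01011100, weight = 4.
  m = 1011 → c = 01111010, weight = 5.
  m = 0111 → c = 11011111, weight = 7.
  m = 1111 → c = 11111001, weight = 6.
Tally weights:
  weight 0: 1 codewords.
  weight 3: 5 codewords.
  weight 4: 5 codewords.
  weight 5: 2 codewords.
  weight 6: 2 codewords.
  weight 7: 1 codewords.
Minimum distance d = smallest w > 0 with A_w > 0 = 3.
Sanity: Σ A_w = 16 = 2^4 = 16 ✓.


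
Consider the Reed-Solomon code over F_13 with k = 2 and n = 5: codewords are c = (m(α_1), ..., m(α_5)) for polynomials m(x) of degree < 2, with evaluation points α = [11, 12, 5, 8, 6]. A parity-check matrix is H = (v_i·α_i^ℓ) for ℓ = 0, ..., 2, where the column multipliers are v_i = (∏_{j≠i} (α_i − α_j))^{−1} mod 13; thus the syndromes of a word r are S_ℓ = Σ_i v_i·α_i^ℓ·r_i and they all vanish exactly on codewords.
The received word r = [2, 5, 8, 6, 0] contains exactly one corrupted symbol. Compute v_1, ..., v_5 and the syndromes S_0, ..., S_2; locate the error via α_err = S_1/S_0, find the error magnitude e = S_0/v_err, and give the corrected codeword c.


S = (7, 9, 6), error at position 3, error magnitude e = 11, c = [2, 5, 10, 6, 0].

Step 1: column multipliers v_i = (∏_{j≠i}(α_i − α_j))^{−1} mod 13.
  i = 1 (α = 11): (11−12)(11−5)(11−8)(11−6) = (−1)·6·3·5 = −90 ≡ 1, so v_1 = 1^{−1} = 1 (mod 13).
  i = 2 (α = 12): (12−11)(12−5)(12−8)(12−6) = 1·7·4·6 = 168 ≡ 12, so v_2 = 12^{−1} = 12 (mod 13).
  i = 3 (α = 5): (5−11)(5−12)(5−8)(5−6) = (−6)·(−7)·(−3)·(−1) = 126 ≡ 9, so v_3 = 9^{−1} = 3 (mod 13).
  i = 4 (α = 8): (8−11)(8−12)(8−5)(8−6) = (−3)·(−4)·3·2 = 72 ≡ 7, so v_4 = 7^{−1} = 2 (mod 13).
  i = 5 (α = 6): (6−11)(6−12)(6−5)(6−8) = (−5)·(−6)·1·(−2) = −60 ≡ 5, so v_5 = 5^{−1} = 8 (mod 13).
  v = [1, 12, 3, 2, 8].
Step 2: syndromes of r = [2, 5, 8, 6, 0] (all sums mod 13).
  S_0 = Σ v_i r_i = 1·2 + 12·5 + 3·8 + 2·6 + 8·0 = 98 ≡ 7.
  S_1 = Σ v_i α_i r_i = 1·11·2 + 12·12·5 + 3·5·8 + 2·8·6 + 8·6·0 = 958 ≡ 9.
  α_i^2 mod 13 = [4, 1, 12, 12, 10].
  S_2 = Σ v_i α_i^2 r_i = 1·4·2 + 12·1·5 + 3·12·8 + 2·12·6 + 8·10·0 = 500 ≡ 6.
  S = (7, 9, 6) ≠ 0, so r is not a codeword (an error is present).
Step 3: locate the error. For a single error e at position i, S_ℓ = v_i·e·α_i^ℓ, so α_err = S_1/S_0.
  S_0^{−1} = 7^{−1} = 2 (mod 13), so α_err = 9·2 = 18 ≡ 5 = α_3. Error position i = 3.
  Consistency check: S_2/S_1 = 6·3 = 18 ≡ 5 = α_err ✓ (single-error assumption holds).
Step 4: error magnitude e = S_0/v_3 = S_0·∏_{j≠3}(α_3 − α_j) = 7·9 = 63 ≡ 11 (mod 13).
Step 5: correct position 3: c_3 = r_3 − e = 8 − 11 ≡ 10 (mod 13). Hence c = [2, 5, 10, 6, 0].
  Check: interpolating c through the α_i gives m(x) = 8 + 3·x (degree < 2) with m(α_i) = c_i for every i, so c is indeed a codeword.


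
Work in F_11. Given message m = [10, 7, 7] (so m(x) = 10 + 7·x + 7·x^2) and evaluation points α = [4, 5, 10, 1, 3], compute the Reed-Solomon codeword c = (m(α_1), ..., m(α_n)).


c = [7, 0, 10, 2, 6]

Message polynomial: m(x) = 10 + 7·x + 7·x^2 (mod 11).
For each evaluation point α_i, compute m(α_i) mod 11:
  α_1 = 4: Horner steps 7 → 2 → 7, so m(4) = 7.
  α_2 = 5: Horner steps 7 → 9 → 0, so m(5) = 0.
  α_3 = 10: Horner steps 7 → 0 → 10, so m(10) = 10.
  α_4 = 1: Horner steps 7 → 3 → 2, so m(1) = 2.
  α_5 = 3: Horner steps 7 → 6 → 6, so m(3) = 6.
Codeword c = [7, 0, 10, 2, 6] ∈ F_11^5.


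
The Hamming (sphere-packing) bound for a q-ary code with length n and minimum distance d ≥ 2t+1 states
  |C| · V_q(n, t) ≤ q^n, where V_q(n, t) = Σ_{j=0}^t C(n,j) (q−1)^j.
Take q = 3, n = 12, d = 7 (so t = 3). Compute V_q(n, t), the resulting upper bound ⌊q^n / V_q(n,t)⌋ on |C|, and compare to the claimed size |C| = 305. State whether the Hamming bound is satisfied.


V_q(n, t) = 2049, q^n = 531441, Hamming bound = 259, |C| = 305 > bound (violated).

Step 1: Compute V_q(n, t) = Σ_{j=0}^3 C(n, j) (q−1)^j.
  j = 0: C(12,0)·(2)^0 = 1·1 = 1.
  j = 1: C(12,1)·(2)^1 = 12·2 = 24.
  j = 2: C(12,2)·(2)^2 = 66·4 = 264.
  j = 3: C(12,3)·(2)^3 = 220·8 = 1760.
  V_q(n, t) = 1 + 24 + 264 + 1760 = 2049.
Step 2: q^n = 3^12 = 531441.
Step 3: Hamming bound ⌊q^n / V_q(n,t)⌋ = ⌊531441/2049⌋ = 259.
Step 4: Compare |C| = 305 to 259: violated.
The claimed |C| lies above the Hamming bound, so no 3-ary code of length 12 with d ≥ 7 can have 305 codewords.


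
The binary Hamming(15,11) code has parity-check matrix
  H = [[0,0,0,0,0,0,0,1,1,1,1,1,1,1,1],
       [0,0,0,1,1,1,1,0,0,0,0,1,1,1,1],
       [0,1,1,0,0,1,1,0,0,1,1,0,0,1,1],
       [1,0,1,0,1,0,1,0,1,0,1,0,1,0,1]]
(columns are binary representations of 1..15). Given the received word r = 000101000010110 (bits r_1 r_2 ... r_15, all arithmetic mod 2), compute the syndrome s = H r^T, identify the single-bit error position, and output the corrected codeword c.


s = (1, 0, 1, 0)^T, error position = 10, corrected codeword c = 000101000110110

Compute s = H r^T mod 2 one row at a time:
  s_1 = 0 + 0 + 0 + 1 + 0 + 1 + 1 + 0 = 3 ≡ 1 (mod 2).
  s_2 = 1 + 0 + 1 + 0 + 0 + 1 + 1 + 0 = 4 ≡ 0 (mod 2).
  s_3 = 0 + 0 + 1 + 0 + 0 + 1 + 1 + 0 = 3 ≡ 1 (mod 2).
  s_4 = 0 + 0 + 0 + 0 + 0 + 1 + 1 + 0 = 2 ≡ 0 (mod 2).
s = (1, 0, 1, 0)^T — this equals column 10 of H (binary 1010), so error is at position 10.
Correct: flip bit 10 of r = 000101000010110 to get c = 000101000110110.


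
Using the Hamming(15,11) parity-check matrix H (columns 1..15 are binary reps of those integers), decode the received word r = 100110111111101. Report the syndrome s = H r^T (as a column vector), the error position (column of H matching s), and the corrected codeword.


s = (1, 0, 0, 1)^T, error position = 9, corrected codeword c = 100110110111101

Compute s = H r^T mod 2 one row at a time:
  s_1 = 1 + 1 + 1 + 1 + 1 + 1 + 0 + 1 = 7 ≡ 1 (mod 2).
  s_2 = 1 + 1 + 0 + 1 + 1 + 1 + 0 + 1 = 6 ≡ 0 (mod 2).
  s_3 = 0 + 0 + 0 + 1 + 1 + 1 + 0 + 1 = 4 ≡ 0 (mod 2).
  s_4 = 1 + 0 + 1 + 1 + 1 + 1 + 1 + 1 = 7 ≡ 1 (mod 2).
s = (1, 0, 0, 1)^T — this equals column 9 of H (binary 1001), so error is at position 9.
Correct: flip bit 9 of r = 100110111111101 to get c = 100110110111101.


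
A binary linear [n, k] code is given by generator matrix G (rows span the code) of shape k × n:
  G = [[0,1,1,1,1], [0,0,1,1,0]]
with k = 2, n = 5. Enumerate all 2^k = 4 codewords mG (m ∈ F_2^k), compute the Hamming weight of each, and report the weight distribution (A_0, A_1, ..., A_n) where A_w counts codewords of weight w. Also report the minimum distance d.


Weight distribution: A_0 = 1, A_2 = 2, A_4 = 1. Minimum distance d = 2.

Enumerate all 2^2 = 4 messages m ∈ F_2^2.
For each, compute codeword c = mG in F_2^5, then tally its weight.
  m = 00 → c = 00000, weight = 0.
  m = 10 → c = 01111, weight = 4.
  m = 01 → c = 00110, weight = 2.
  m = 11 → c = 01001, weight = 2.
Tally weights:
  weight 0: 1 codewords.
  weight 2: 2 codewords.
  weight 4: 1 codewords.
Minimum distance d = smallest w > 0 with A_w > 0 = 2.
Sanity: Σ A_w = 4 = 2^2 = 4 ✓.


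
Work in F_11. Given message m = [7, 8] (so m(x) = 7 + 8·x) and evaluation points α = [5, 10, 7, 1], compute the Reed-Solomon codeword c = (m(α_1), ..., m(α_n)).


c = [3, 10, 8, 4]

Message polynomial: m(x) = 7 + 8·x (mod 11).
For each evaluation point α_i, compute m(α_i) mod 11:
  α_1 = 5: Horner steps 8 → 3, so m(5) = 3.
  α_2 = 10: Horner steps 8 → 10, so m(10) = 10.
  α_3 = 7: Horner steps 8 → 8, so m(7) = 8.
  α_4 = 1: Horner steps 8 → 4, so m(1) = 4.
Codeword c = [3, 10, 8, 4] ∈ F_11^4.


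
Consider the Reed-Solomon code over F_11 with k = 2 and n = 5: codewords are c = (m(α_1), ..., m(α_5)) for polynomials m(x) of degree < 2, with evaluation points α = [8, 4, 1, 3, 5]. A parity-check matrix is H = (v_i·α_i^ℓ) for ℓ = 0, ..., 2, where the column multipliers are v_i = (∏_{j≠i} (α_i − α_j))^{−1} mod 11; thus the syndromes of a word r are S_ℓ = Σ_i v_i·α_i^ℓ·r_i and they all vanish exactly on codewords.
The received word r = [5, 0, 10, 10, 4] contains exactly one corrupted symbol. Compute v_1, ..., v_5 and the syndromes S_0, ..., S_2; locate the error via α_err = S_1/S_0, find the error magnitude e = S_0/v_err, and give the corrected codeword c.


S = (7, 10, 8), error at position 4, error magnitude e = 3, c = [5, 0, 10, 7, 4].

Step 1: column multipliers v_i = (∏_{j≠i}(α_i − α_j))^{−1} mod 11.
  i = 1 (α = 8): (8−4)(8−1)(8−3)(8−5) = 4·7·5·3 = 420 ≡ 2, so v_1 = 2^{−1} = 6 (mod 11).
  i = 2 (α = 4): (4−8)(4−1)(4−3)(4−5) = (−4)·3·1·(−1) = 12 ≡ 1, so v_2 = 1^{−1} = 1 (mod 11).
  i = 3 (α = 1): (1−8)(1−4)(1−3)(1−5) = (−7)·(−3)·(−2)·(−4) = 168 ≡ 3, so v_3 = 3^{−1} = 4 (mod 11).
  i = 4 (α = 3): (3−8)(3−4)(3−1)(3−5) = (−5)·(−1)·2·(−2) = −20 ≡ 2, so v_4 = 2^{−1} = 6 (mod 11).
  i = 5 (α = 5): (5−8)(5−4)(5−1)(5−3) = (−3)·1·4·2 = −24 ≡ 9, so v_5 = 9^{−1} = 5 (mod 11).
  v = [6, 1, 4, 6, 5].
Step 2: syndromes of r = [5, 0, 10, 10, 4] (all sums mod 11).
  S_0 = Σ v_i r_i = 6·5 + 1·0 + 4·10 + 6·10 + 5·4 = 150 ≡ 7.
  S_1 = Σ v_i α_i r_i = 6·8·5 + 1·4·0 + 4·1·10 + 6·3·10 + 5·5·4 = 560 ≡ 10.
  α_i^2 mod 11 = [9, 5, 1, 9, 3].
  S_2 = Σ v_i α_i^2 r_i = 6·9·5 + 1·5·0 + 4·1·10 + 6·9·10 + 5·3·4 = 910 ≡ 8.
  S = (7, 10, 8) ≠ 0, so r is not a codeword (an error is present).
Step 3: locate the error. For a single error e at position i, S_ℓ = v_i·e·α_i^ℓ, so α_err = S_1/S_0.
  S_0^{−1} = 7^{−1} = 8 (mod 11), so α_err = 10·8 = 80 ≡ 3 = α_4. Error position i = 4.
  Consistency check: S_2/S_1 = 8·10 = 80 ≡ 3 = α_err ✓ (single-error assumption holds).
Step 4: error magnitude e = S_0/v_4 = S_0·∏_{j≠4}(α_4 − α_j) = 7·2 = 14 ≡ 3 (mod 11).
Step 5: correct position 4: c_4 = r_4 − e = 10 − 3 ≡ 7 (mod 11). Hence c = [5, 0, 10, 7, 4].
  Check: interpolating c through the α_i gives m(x) = 6 + 4·x (degree < 2) with m(α_i) = c_i for every i, so c is indeed a codeword.


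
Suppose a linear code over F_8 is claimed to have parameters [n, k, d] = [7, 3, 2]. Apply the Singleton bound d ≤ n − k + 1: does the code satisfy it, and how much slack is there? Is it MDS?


Singleton RHS = n − k + 1 = 5, slack = 3, bound satisfied, not MDS.

Singleton bound: d ≤ n − k + 1.
Here n = 7, k = 3, so n − k + 1 = 5.
Given d = 2, check d ≤ 5: YES.
Slack = (n − k + 1) − d = 3.
The code is NOT MDS (slack = 3 > 0).
Description: the claimed parameters are [7, 3, 2]_8; such a code would be non-MDS.


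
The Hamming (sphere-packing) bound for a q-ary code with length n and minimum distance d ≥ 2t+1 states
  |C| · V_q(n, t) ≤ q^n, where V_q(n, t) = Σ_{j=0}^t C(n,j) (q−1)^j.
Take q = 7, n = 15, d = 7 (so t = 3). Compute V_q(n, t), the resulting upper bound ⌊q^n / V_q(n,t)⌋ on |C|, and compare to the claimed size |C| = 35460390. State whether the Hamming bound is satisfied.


V_q(n, t) = 102151, q^n = 4747561509943, Hamming bound = 46475918, |C| = 35460390 ≤ bound (satisfied).

Step 1: Compute V_q(n, t) = Σ_{j=0}^3 C(n, j) (q−1)^j.
  j = 0: C(15,0)·(6)^0 = 1·1 = 1.
  j = 1: C(15,1)·(6)^1 = 15·6 = 90.
  j = 2: C(15,2)·(6)^2 = 105·36 = 3780.
  j = 3: C(15,3)·(6)^3 = 455·216 = 98280.
  V_q(n, t) = 1 + 90 + 3780 + 98280 = 102151.
Step 2: q^n = 7^15 = 4747561509943.
Step 3: Hamming bound ⌊q^n / V_q(n,t)⌋ = ⌊4747561509943/102151⌋ = 46475918.
Step 4: Compare |C| = 35460390 to 46475918: satisfied.
The claimed |C| lies below the Hamming bound.


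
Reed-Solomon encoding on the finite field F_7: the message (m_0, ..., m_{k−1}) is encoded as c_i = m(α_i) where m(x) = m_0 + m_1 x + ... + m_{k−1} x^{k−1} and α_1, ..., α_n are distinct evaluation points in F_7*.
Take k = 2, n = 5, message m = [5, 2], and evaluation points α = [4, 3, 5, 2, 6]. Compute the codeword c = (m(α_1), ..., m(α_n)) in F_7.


c = [6, 4, 1, 2, 3]

Message polynomial: m(x) = 5 + 2·x (mod 7).
For each evaluation point α_i, compute m(α_i) mod 7:
  α_1 = 4: Horner steps 2 → 6, so m(4) = 6.
  α_2 = 3: Horner steps 2 → 4, so m(3) = 4.
  α_3 = 5: Horner steps 2 → 1, so m(5) = 1.
  α_4 = 2: Horner steps 2 → 2, so m(2) = 2.
  α_5 = 6: Horner steps 2 → 3, so m(6) = 3.
Codeword c = [6, 4, 1, 2, 3] ∈ F_7^5.


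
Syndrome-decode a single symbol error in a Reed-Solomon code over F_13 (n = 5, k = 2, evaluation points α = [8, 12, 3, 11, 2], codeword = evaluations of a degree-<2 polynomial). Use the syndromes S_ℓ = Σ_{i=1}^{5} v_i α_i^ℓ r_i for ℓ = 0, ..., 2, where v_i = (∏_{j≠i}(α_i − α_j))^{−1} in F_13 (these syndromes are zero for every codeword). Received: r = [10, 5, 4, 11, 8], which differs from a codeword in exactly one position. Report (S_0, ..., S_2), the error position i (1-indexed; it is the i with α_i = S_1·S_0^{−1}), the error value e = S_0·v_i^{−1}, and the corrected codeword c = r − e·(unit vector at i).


S = (7, 6, 7), error at position 2, error magnitude e = 11, c = [10, 7, 4, 11, 8].

Step 1: column multipliers v_i = (∏_{j≠i}(α_i − α_j))^{−1} mod 13.
  i = 1 (α = 8): (8−12)(8−3)(8−11)(8−2) = (−4)·5·(−3)·6 = 360 ≡ 9, so v_1 = 9^{−1} = 3 (mod 13).
  i = 2 (α = 12): (12−8)(12−3)(12−11)(12−2) = 4·9·1·10 = 360 ≡ 9, so v_2 = 9^{−1} = 3 (mod 13).
  i = 3 (α = 3): (3−8)(3−12)(3−11)(3−2) = (−5)·(−9)·(−8)·1 = −360 ≡ 4, so v_3 = 4^{−1} = 10 (mod 13).
  i = 4 (α = 11): (11−8)(11−12)(11−3)(11−2) = 3·(−1)·8·9 = −216 ≡ 5, so v_4 = 5^{−1} = 8 (mod 13).
  i = 5 (α = 2): (2−8)(2−12)(2−3)(2−11) = (−6)·(−10)·(−1)·(−9) = 540 ≡ 7, so v_5 = 7^{−1} = 2 (mod 13).
  v = [3, 3, 10, 8, 2].
Step 2: syndromes of r = [10, 5, 4, 11, 8] (all sums mod 13).
  S_0 = Σ v_i r_i = 3·10 + 3·5 + 10·4 + 8·11 + 2·8 = 189 ≡ 7.
  S_1 = Σ v_i α_i r_i = 3·8·10 + 3·12·5 + 10·3·4 + 8·11·11 + 2·2·8 = 1540 ≡ 6.
  α_i^2 mod 13 = [12, 1, 9, 4, 4].
  S_2 = Σ v_i α_i^2 r_i = 3·12·10 + 3·1·5 + 10·9·4 + 8·4·11 + 2·4·8 = 1151 ≡ 7.
  S = (7, 6, 7) ≠ 0, so r is not a codeword (an error is present).
Step 3: locate the error. For a single error e at position i, S_ℓ = v_i·e·α_i^ℓ, so α_err = S_1/S_0.
  S_0^{−1} = 7^{−1} = 2 (mod 13), so α_err = 6·2 = 12 ≡ 12 = α_2. Error position i = 2.
  Consistency check: S_2/S_1 = 7·11 = 77 ≡ 12 = α_err ✓ (single-error assumption holds).
Step 4: error magnitude e = S_0/v_2 = S_0·∏_{j≠2}(α_2 − α_j) = 7·9 = 63 ≡ 11 (mod 13).
Step 5: correct position 2: c_2 = r_2 − e = 5 − 11 ≡ 7 (mod 13). Hence c = [10, 7, 4, 11, 8].
  Check: interpolating c through the α_i gives m(x) = 3 + 9·x (degree < 2) with m(α_i) = c_i for every i, so c is indeed a codeword.


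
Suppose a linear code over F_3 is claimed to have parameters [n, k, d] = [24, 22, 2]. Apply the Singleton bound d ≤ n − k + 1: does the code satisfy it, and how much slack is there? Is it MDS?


Singleton RHS = n − k + 1 = 3, slack = 1, bound satisfied, not MDS.

Singleton bound: d ≤ n − k + 1.
Here n = 24, k = 22, so n − k + 1 = 3.
Given d = 2, check d ≤ 3: YES.
Slack = (n − k + 1) − d = 1.
The code is NOT MDS (slack = 1 > 0).
Description: the claimed parameters are [24, 22, 2]_3; such a code would be non-MDS.


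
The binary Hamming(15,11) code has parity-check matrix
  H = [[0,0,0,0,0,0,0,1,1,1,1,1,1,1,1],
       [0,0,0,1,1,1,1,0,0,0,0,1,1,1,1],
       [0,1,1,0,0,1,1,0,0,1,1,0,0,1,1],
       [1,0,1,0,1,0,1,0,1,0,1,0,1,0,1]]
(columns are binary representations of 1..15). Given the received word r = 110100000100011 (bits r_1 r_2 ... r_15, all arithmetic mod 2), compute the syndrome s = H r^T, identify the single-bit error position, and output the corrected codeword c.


s = (1, 1, 0, 0)^T, error position = 12, corrected codeword c = 110100000101011

Compute s = H r^T mod 2 one row at a time:
  s_1 = 0 + 0 + 1 + 0 + 0 + 0 + 1 + 1 = 3 ≡ 1 (mod 2).
  s_2 = 1 + 0 + 0 + 0 + 0 + 0 + 1 + 1 = 3 ≡ 1 (mod 2).
  s_3 = 1 + 0 + 0 + 0 + 1 + 0 + 1 + 1 = 4 ≡ 0 (mod 2).
  s_4 = 1 + 0 + 0 + 0 + 0 + 0 + 0 + 1 = 2 ≡ 0 (mod 2).
s = (1, 1, 0, 0)^T — this equals column 12 of H (binary 1100), so error is at position 12.
Correct: flip bit 12 of r = 110100000100011 to get c = 110100000101011.


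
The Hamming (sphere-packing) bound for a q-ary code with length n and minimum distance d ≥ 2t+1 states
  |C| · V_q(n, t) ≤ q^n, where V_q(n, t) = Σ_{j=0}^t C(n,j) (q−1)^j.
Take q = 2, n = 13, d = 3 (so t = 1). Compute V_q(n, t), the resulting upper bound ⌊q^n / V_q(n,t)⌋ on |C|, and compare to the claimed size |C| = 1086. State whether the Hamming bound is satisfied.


V_q(n, t) = 14, q^n = 8192, Hamming bound = 585, |C| = 1086 > bound (violated).

Step 1: Compute V_q(n, t) = Σ_{j=0}^1 C(n, j) (q−1)^j.
  j = 0: C(13,0)·(1)^0 = 1·1 = 1.
  j = 1: C(13,1)·(1)^1 = 13·1 = 13.
  V_q(n, t) = 1 + 13 = 14.
Step 2: q^n = 2^13 = 8192.
Step 3: Hamming bound ⌊q^n / V_q(n,t)⌋ = ⌊8192/14⌋ = 585.
Step 4: Compare |C| = 1086 to 585: violated.
The claimed |C| lies above the Hamming bound, so no 2-ary code of length 13 with d ≥ 3 can have 1086 codewords.


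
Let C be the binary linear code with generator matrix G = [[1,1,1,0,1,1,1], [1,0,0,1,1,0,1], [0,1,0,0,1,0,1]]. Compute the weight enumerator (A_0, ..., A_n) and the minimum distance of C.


Weight distribution: A_0 = 1, A_3 = 3, A_4 = 2, A_5 = 1, A_6 = 1. Minimum distance d = 3.

Enumerate all 2^3 = 8 messages m ∈ F_2^3.
For each, compute codeword c = mG in F_2^7, then tally its weight.
  m = 000 → c = 0000000, weight = 0.
  m = 100 → c = 1110111, weight = 6.
  m = 010 → c = 1001101, weight = 4.
  m = 110 → c = 0111010, weight = 4.
  m = 001 → c = 0100101, weight = 3.
  m = 101 → c = 1010010, weight = 3.
  m = 011 → c = 1101000, weight = 3.
  m = 111 → c = 0011111, weight = 5.
Tally weights:
  weight 0: 1 codewords.
  weight 3: 3 codewords.
  weight 4: 2 codewords.
  weight 5: 1 codewords.
  weight 6: 1 codewords.
Minimum distance d = smallest w > 0 with A_w > 0 = 3.
Sanity: Σ A_w = 8 = 2^3 = 8 ✓.


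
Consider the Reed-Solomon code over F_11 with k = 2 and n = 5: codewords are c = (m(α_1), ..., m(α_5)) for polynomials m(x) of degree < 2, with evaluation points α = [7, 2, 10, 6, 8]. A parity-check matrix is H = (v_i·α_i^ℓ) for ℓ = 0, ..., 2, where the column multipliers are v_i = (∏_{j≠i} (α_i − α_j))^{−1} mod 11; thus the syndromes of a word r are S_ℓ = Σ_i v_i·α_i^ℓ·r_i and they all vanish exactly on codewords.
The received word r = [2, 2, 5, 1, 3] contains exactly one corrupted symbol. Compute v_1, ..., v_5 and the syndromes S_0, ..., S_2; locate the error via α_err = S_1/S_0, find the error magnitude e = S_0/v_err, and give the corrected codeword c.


S = (9, 7, 3), error at position 2, error magnitude e = 5, c = [2, 8, 5, 1, 3].

Step 1: column multipliers v_i = (∏_{j≠i}(α_i − α_j))^{−1} mod 11.
  i = 1 (α = 7): (7−2)(7−10)(7−6)(7−8) = 5·(−3)·1·(−1) = 15 ≡ 4, so v_1 = 4^{−1} = 3 (mod 11).
  i = 2 (α = 2): (2−7)(2−10)(2−6)(2−8) = (−5)·(−8)·(−4)·(−6) = 960 ≡ 3, so v_2 = 3^{−1} = 4 (mod 11).
  i = 3 (α = 10): (10−7)(10−2)(10−6)(10−8) = 3·8·4·2 = 192 ≡ 5, so v_3 = 5^{−1} = 9 (mod 11).
  i = 4 (α = 6): (6−7)(6−2)(6−10)(6−8) = (−1)·4·(−4)·(−2) = −32 ≡ 1, so v_4 = 1^{−1} = 1 (mod 11).
  i = 5 (α = 8): (8−7)(8−2)(8−10)(8−6) = 1·6·(−2)·2 = −24 ≡ 9, so v_5 = 9^{−1} = 5 (mod 11).
  v = [3, 4, 9, 1, 5].
Step 2: syndromes of r = [2, 2, 5, 1, 3] (all sums mod 11).
  S_0 = Σ v_i r_i = 3·2 + 4·2 + 9·5 + 1·1 + 5·3 = 75 ≡ 9.
  S_1 = Σ v_i α_i r_i = 3·7·2 + 4·2·2 + 9·10·5 + 1·6·1 + 5·8·3 = 634 ≡ 7.
  α_i^2 mod 11 = [5, 4, 1, 3, 9].
  S_2 = Σ v_i α_i^2 r_i = 3·5·2 + 4·4·2 + 9·1·5 + 1·3·1 + 5·9·3 = 245 ≡ 3.
  S = (9, 7, 3) ≠ 0, so r is not a codeword (an error is present).
Step 3: locate the error. For a single error e at position i, S_ℓ = v_i·e·α_i^ℓ, so α_err = S_1/S_0.
  S_0^{−1} = 9^{−1} = 5 (mod 11), so α_err = 7·5 = 35 ≡ 2 = α_2. Error position i = 2.
  Consistency check: S_2/S_1 = 3·8 = 24 ≡ 2 = α_err ✓ (single-error assumption holds).
Step 4: error magnitude e = S_0/v_2 = S_0·∏_{j≠2}(α_2 − α_j) = 9·3 = 27 ≡ 5 (mod 11).
Step 5: correct position 2: c_2 = r_2 − e = 2 − 5 ≡ 8 (mod 11). Hence c = [2, 8, 5, 1, 3].
  Check: interpolating c through the α_i gives m(x) = 6 + 1·x (degree < 2) with m(α_i) = c_i for every i, so c is indeed a codeword.
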